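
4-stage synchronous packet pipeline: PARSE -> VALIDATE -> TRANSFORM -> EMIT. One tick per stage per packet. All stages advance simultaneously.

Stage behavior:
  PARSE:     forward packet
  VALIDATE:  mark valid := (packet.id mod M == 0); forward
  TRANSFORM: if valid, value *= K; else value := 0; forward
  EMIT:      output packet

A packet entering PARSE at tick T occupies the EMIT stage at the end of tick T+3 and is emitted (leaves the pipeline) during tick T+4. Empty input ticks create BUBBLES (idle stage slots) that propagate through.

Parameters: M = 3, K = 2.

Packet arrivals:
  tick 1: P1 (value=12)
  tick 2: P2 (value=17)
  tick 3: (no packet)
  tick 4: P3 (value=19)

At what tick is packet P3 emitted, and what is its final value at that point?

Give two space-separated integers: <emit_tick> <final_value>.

Answer: 8 38

Derivation:
Tick 1: [PARSE:P1(v=12,ok=F), VALIDATE:-, TRANSFORM:-, EMIT:-] out:-; in:P1
Tick 2: [PARSE:P2(v=17,ok=F), VALIDATE:P1(v=12,ok=F), TRANSFORM:-, EMIT:-] out:-; in:P2
Tick 3: [PARSE:-, VALIDATE:P2(v=17,ok=F), TRANSFORM:P1(v=0,ok=F), EMIT:-] out:-; in:-
Tick 4: [PARSE:P3(v=19,ok=F), VALIDATE:-, TRANSFORM:P2(v=0,ok=F), EMIT:P1(v=0,ok=F)] out:-; in:P3
Tick 5: [PARSE:-, VALIDATE:P3(v=19,ok=T), TRANSFORM:-, EMIT:P2(v=0,ok=F)] out:P1(v=0); in:-
Tick 6: [PARSE:-, VALIDATE:-, TRANSFORM:P3(v=38,ok=T), EMIT:-] out:P2(v=0); in:-
Tick 7: [PARSE:-, VALIDATE:-, TRANSFORM:-, EMIT:P3(v=38,ok=T)] out:-; in:-
Tick 8: [PARSE:-, VALIDATE:-, TRANSFORM:-, EMIT:-] out:P3(v=38); in:-
P3: arrives tick 4, valid=True (id=3, id%3=0), emit tick 8, final value 38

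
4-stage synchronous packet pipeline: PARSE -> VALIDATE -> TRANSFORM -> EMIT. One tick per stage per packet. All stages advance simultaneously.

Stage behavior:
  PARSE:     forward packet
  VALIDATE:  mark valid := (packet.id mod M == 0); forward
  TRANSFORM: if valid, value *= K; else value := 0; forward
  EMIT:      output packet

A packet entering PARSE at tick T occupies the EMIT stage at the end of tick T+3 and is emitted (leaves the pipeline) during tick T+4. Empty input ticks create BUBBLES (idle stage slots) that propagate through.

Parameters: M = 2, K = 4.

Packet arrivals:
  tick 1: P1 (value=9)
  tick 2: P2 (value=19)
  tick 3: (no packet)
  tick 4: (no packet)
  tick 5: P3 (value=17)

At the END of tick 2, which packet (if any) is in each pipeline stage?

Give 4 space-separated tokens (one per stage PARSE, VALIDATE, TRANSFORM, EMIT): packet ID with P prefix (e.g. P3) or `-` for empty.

Answer: P2 P1 - -

Derivation:
Tick 1: [PARSE:P1(v=9,ok=F), VALIDATE:-, TRANSFORM:-, EMIT:-] out:-; in:P1
Tick 2: [PARSE:P2(v=19,ok=F), VALIDATE:P1(v=9,ok=F), TRANSFORM:-, EMIT:-] out:-; in:P2
At end of tick 2: ['P2', 'P1', '-', '-']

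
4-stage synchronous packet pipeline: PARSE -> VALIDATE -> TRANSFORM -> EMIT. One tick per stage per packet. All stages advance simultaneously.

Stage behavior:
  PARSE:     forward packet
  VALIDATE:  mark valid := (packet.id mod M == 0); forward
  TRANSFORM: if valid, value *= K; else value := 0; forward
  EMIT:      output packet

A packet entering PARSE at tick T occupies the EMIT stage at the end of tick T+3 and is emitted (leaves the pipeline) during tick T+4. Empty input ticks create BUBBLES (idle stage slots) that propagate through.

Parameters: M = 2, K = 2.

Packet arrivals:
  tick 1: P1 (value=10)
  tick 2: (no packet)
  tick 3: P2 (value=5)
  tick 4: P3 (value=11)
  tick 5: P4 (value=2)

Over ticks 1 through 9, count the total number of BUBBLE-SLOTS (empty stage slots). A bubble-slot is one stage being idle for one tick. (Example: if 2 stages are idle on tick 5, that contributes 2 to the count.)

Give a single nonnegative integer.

Tick 1: [PARSE:P1(v=10,ok=F), VALIDATE:-, TRANSFORM:-, EMIT:-] out:-; bubbles=3
Tick 2: [PARSE:-, VALIDATE:P1(v=10,ok=F), TRANSFORM:-, EMIT:-] out:-; bubbles=3
Tick 3: [PARSE:P2(v=5,ok=F), VALIDATE:-, TRANSFORM:P1(v=0,ok=F), EMIT:-] out:-; bubbles=2
Tick 4: [PARSE:P3(v=11,ok=F), VALIDATE:P2(v=5,ok=T), TRANSFORM:-, EMIT:P1(v=0,ok=F)] out:-; bubbles=1
Tick 5: [PARSE:P4(v=2,ok=F), VALIDATE:P3(v=11,ok=F), TRANSFORM:P2(v=10,ok=T), EMIT:-] out:P1(v=0); bubbles=1
Tick 6: [PARSE:-, VALIDATE:P4(v=2,ok=T), TRANSFORM:P3(v=0,ok=F), EMIT:P2(v=10,ok=T)] out:-; bubbles=1
Tick 7: [PARSE:-, VALIDATE:-, TRANSFORM:P4(v=4,ok=T), EMIT:P3(v=0,ok=F)] out:P2(v=10); bubbles=2
Tick 8: [PARSE:-, VALIDATE:-, TRANSFORM:-, EMIT:P4(v=4,ok=T)] out:P3(v=0); bubbles=3
Tick 9: [PARSE:-, VALIDATE:-, TRANSFORM:-, EMIT:-] out:P4(v=4); bubbles=4
Total bubble-slots: 20

Answer: 20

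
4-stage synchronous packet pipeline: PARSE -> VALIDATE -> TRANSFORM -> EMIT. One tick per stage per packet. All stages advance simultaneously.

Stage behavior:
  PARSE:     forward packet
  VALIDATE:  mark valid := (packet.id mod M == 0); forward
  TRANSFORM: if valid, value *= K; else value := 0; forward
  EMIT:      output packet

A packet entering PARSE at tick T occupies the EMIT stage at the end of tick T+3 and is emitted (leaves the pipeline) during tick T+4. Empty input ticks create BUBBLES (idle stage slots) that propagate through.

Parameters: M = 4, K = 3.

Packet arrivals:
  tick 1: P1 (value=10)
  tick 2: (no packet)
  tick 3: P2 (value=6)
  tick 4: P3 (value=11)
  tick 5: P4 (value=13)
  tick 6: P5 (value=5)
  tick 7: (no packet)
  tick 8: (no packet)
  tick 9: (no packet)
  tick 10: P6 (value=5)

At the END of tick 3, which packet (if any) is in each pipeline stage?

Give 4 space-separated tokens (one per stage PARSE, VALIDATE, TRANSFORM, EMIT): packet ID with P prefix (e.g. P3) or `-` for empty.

Answer: P2 - P1 -

Derivation:
Tick 1: [PARSE:P1(v=10,ok=F), VALIDATE:-, TRANSFORM:-, EMIT:-] out:-; in:P1
Tick 2: [PARSE:-, VALIDATE:P1(v=10,ok=F), TRANSFORM:-, EMIT:-] out:-; in:-
Tick 3: [PARSE:P2(v=6,ok=F), VALIDATE:-, TRANSFORM:P1(v=0,ok=F), EMIT:-] out:-; in:P2
At end of tick 3: ['P2', '-', 'P1', '-']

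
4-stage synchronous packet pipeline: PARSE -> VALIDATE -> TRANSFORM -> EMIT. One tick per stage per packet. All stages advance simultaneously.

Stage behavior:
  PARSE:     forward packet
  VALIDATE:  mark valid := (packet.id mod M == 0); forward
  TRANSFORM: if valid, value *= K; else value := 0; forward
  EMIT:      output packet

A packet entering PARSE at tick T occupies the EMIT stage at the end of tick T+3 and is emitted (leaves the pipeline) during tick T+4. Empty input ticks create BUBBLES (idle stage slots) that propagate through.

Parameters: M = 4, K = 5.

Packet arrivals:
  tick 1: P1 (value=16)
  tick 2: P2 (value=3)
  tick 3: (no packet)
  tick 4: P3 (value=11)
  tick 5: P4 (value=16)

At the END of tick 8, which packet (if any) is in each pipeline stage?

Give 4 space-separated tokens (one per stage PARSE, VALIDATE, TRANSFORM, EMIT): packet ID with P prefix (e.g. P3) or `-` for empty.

Tick 1: [PARSE:P1(v=16,ok=F), VALIDATE:-, TRANSFORM:-, EMIT:-] out:-; in:P1
Tick 2: [PARSE:P2(v=3,ok=F), VALIDATE:P1(v=16,ok=F), TRANSFORM:-, EMIT:-] out:-; in:P2
Tick 3: [PARSE:-, VALIDATE:P2(v=3,ok=F), TRANSFORM:P1(v=0,ok=F), EMIT:-] out:-; in:-
Tick 4: [PARSE:P3(v=11,ok=F), VALIDATE:-, TRANSFORM:P2(v=0,ok=F), EMIT:P1(v=0,ok=F)] out:-; in:P3
Tick 5: [PARSE:P4(v=16,ok=F), VALIDATE:P3(v=11,ok=F), TRANSFORM:-, EMIT:P2(v=0,ok=F)] out:P1(v=0); in:P4
Tick 6: [PARSE:-, VALIDATE:P4(v=16,ok=T), TRANSFORM:P3(v=0,ok=F), EMIT:-] out:P2(v=0); in:-
Tick 7: [PARSE:-, VALIDATE:-, TRANSFORM:P4(v=80,ok=T), EMIT:P3(v=0,ok=F)] out:-; in:-
Tick 8: [PARSE:-, VALIDATE:-, TRANSFORM:-, EMIT:P4(v=80,ok=T)] out:P3(v=0); in:-
At end of tick 8: ['-', '-', '-', 'P4']

Answer: - - - P4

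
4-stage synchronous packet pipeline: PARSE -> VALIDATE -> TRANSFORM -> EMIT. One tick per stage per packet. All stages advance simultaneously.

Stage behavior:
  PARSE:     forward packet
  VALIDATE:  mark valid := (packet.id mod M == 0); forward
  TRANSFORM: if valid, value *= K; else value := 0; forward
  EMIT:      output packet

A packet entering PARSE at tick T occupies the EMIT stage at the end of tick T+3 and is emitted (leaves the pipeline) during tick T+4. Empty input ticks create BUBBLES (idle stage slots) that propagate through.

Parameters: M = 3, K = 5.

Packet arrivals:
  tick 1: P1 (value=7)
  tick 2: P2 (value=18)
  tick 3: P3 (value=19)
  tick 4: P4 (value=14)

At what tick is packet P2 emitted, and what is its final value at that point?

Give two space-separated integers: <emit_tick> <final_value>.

Answer: 6 0

Derivation:
Tick 1: [PARSE:P1(v=7,ok=F), VALIDATE:-, TRANSFORM:-, EMIT:-] out:-; in:P1
Tick 2: [PARSE:P2(v=18,ok=F), VALIDATE:P1(v=7,ok=F), TRANSFORM:-, EMIT:-] out:-; in:P2
Tick 3: [PARSE:P3(v=19,ok=F), VALIDATE:P2(v=18,ok=F), TRANSFORM:P1(v=0,ok=F), EMIT:-] out:-; in:P3
Tick 4: [PARSE:P4(v=14,ok=F), VALIDATE:P3(v=19,ok=T), TRANSFORM:P2(v=0,ok=F), EMIT:P1(v=0,ok=F)] out:-; in:P4
Tick 5: [PARSE:-, VALIDATE:P4(v=14,ok=F), TRANSFORM:P3(v=95,ok=T), EMIT:P2(v=0,ok=F)] out:P1(v=0); in:-
Tick 6: [PARSE:-, VALIDATE:-, TRANSFORM:P4(v=0,ok=F), EMIT:P3(v=95,ok=T)] out:P2(v=0); in:-
Tick 7: [PARSE:-, VALIDATE:-, TRANSFORM:-, EMIT:P4(v=0,ok=F)] out:P3(v=95); in:-
Tick 8: [PARSE:-, VALIDATE:-, TRANSFORM:-, EMIT:-] out:P4(v=0); in:-
P2: arrives tick 2, valid=False (id=2, id%3=2), emit tick 6, final value 0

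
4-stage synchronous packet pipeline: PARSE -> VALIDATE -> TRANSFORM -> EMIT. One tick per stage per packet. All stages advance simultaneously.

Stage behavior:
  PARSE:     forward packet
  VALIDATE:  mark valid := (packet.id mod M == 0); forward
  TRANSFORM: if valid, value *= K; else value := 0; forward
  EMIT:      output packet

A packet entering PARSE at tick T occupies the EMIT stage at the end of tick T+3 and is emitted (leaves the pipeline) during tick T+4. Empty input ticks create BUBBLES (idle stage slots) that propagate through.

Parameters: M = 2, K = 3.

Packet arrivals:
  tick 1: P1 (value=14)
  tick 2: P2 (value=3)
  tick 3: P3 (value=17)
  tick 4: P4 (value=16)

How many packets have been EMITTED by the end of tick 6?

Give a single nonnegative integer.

Tick 1: [PARSE:P1(v=14,ok=F), VALIDATE:-, TRANSFORM:-, EMIT:-] out:-; in:P1
Tick 2: [PARSE:P2(v=3,ok=F), VALIDATE:P1(v=14,ok=F), TRANSFORM:-, EMIT:-] out:-; in:P2
Tick 3: [PARSE:P3(v=17,ok=F), VALIDATE:P2(v=3,ok=T), TRANSFORM:P1(v=0,ok=F), EMIT:-] out:-; in:P3
Tick 4: [PARSE:P4(v=16,ok=F), VALIDATE:P3(v=17,ok=F), TRANSFORM:P2(v=9,ok=T), EMIT:P1(v=0,ok=F)] out:-; in:P4
Tick 5: [PARSE:-, VALIDATE:P4(v=16,ok=T), TRANSFORM:P3(v=0,ok=F), EMIT:P2(v=9,ok=T)] out:P1(v=0); in:-
Tick 6: [PARSE:-, VALIDATE:-, TRANSFORM:P4(v=48,ok=T), EMIT:P3(v=0,ok=F)] out:P2(v=9); in:-
Emitted by tick 6: ['P1', 'P2']

Answer: 2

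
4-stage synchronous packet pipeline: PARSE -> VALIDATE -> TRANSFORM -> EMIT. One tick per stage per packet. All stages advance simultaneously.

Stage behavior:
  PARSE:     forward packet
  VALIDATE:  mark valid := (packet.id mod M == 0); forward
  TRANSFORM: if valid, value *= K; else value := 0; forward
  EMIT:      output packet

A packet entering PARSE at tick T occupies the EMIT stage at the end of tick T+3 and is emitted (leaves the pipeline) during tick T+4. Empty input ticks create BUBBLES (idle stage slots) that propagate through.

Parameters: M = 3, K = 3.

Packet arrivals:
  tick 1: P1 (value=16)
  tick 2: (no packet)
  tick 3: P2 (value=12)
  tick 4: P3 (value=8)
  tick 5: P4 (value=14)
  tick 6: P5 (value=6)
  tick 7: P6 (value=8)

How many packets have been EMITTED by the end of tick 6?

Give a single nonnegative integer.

Answer: 1

Derivation:
Tick 1: [PARSE:P1(v=16,ok=F), VALIDATE:-, TRANSFORM:-, EMIT:-] out:-; in:P1
Tick 2: [PARSE:-, VALIDATE:P1(v=16,ok=F), TRANSFORM:-, EMIT:-] out:-; in:-
Tick 3: [PARSE:P2(v=12,ok=F), VALIDATE:-, TRANSFORM:P1(v=0,ok=F), EMIT:-] out:-; in:P2
Tick 4: [PARSE:P3(v=8,ok=F), VALIDATE:P2(v=12,ok=F), TRANSFORM:-, EMIT:P1(v=0,ok=F)] out:-; in:P3
Tick 5: [PARSE:P4(v=14,ok=F), VALIDATE:P3(v=8,ok=T), TRANSFORM:P2(v=0,ok=F), EMIT:-] out:P1(v=0); in:P4
Tick 6: [PARSE:P5(v=6,ok=F), VALIDATE:P4(v=14,ok=F), TRANSFORM:P3(v=24,ok=T), EMIT:P2(v=0,ok=F)] out:-; in:P5
Emitted by tick 6: ['P1']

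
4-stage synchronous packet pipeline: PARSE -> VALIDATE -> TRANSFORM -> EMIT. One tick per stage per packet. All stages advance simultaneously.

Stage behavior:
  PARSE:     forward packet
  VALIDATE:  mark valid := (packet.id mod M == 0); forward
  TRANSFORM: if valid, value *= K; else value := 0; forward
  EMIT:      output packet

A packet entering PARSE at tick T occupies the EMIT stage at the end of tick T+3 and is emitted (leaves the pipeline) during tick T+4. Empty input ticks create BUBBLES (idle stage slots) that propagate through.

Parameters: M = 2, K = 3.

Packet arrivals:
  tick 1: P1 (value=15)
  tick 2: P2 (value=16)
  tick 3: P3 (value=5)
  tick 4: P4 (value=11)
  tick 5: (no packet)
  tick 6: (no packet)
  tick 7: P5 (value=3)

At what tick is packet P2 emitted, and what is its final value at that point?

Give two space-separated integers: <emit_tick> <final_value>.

Answer: 6 48

Derivation:
Tick 1: [PARSE:P1(v=15,ok=F), VALIDATE:-, TRANSFORM:-, EMIT:-] out:-; in:P1
Tick 2: [PARSE:P2(v=16,ok=F), VALIDATE:P1(v=15,ok=F), TRANSFORM:-, EMIT:-] out:-; in:P2
Tick 3: [PARSE:P3(v=5,ok=F), VALIDATE:P2(v=16,ok=T), TRANSFORM:P1(v=0,ok=F), EMIT:-] out:-; in:P3
Tick 4: [PARSE:P4(v=11,ok=F), VALIDATE:P3(v=5,ok=F), TRANSFORM:P2(v=48,ok=T), EMIT:P1(v=0,ok=F)] out:-; in:P4
Tick 5: [PARSE:-, VALIDATE:P4(v=11,ok=T), TRANSFORM:P3(v=0,ok=F), EMIT:P2(v=48,ok=T)] out:P1(v=0); in:-
Tick 6: [PARSE:-, VALIDATE:-, TRANSFORM:P4(v=33,ok=T), EMIT:P3(v=0,ok=F)] out:P2(v=48); in:-
Tick 7: [PARSE:P5(v=3,ok=F), VALIDATE:-, TRANSFORM:-, EMIT:P4(v=33,ok=T)] out:P3(v=0); in:P5
Tick 8: [PARSE:-, VALIDATE:P5(v=3,ok=F), TRANSFORM:-, EMIT:-] out:P4(v=33); in:-
Tick 9: [PARSE:-, VALIDATE:-, TRANSFORM:P5(v=0,ok=F), EMIT:-] out:-; in:-
Tick 10: [PARSE:-, VALIDATE:-, TRANSFORM:-, EMIT:P5(v=0,ok=F)] out:-; in:-
Tick 11: [PARSE:-, VALIDATE:-, TRANSFORM:-, EMIT:-] out:P5(v=0); in:-
P2: arrives tick 2, valid=True (id=2, id%2=0), emit tick 6, final value 48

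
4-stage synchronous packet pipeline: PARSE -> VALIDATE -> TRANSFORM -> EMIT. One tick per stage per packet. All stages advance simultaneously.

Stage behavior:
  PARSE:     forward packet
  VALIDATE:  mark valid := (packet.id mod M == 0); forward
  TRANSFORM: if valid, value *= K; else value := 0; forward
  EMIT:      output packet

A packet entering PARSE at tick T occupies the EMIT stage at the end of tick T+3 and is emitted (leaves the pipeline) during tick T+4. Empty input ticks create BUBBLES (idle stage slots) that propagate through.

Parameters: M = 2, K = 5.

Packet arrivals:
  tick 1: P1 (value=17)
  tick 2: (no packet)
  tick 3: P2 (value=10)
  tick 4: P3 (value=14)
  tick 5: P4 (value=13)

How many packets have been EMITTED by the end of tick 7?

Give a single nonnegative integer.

Answer: 2

Derivation:
Tick 1: [PARSE:P1(v=17,ok=F), VALIDATE:-, TRANSFORM:-, EMIT:-] out:-; in:P1
Tick 2: [PARSE:-, VALIDATE:P1(v=17,ok=F), TRANSFORM:-, EMIT:-] out:-; in:-
Tick 3: [PARSE:P2(v=10,ok=F), VALIDATE:-, TRANSFORM:P1(v=0,ok=F), EMIT:-] out:-; in:P2
Tick 4: [PARSE:P3(v=14,ok=F), VALIDATE:P2(v=10,ok=T), TRANSFORM:-, EMIT:P1(v=0,ok=F)] out:-; in:P3
Tick 5: [PARSE:P4(v=13,ok=F), VALIDATE:P3(v=14,ok=F), TRANSFORM:P2(v=50,ok=T), EMIT:-] out:P1(v=0); in:P4
Tick 6: [PARSE:-, VALIDATE:P4(v=13,ok=T), TRANSFORM:P3(v=0,ok=F), EMIT:P2(v=50,ok=T)] out:-; in:-
Tick 7: [PARSE:-, VALIDATE:-, TRANSFORM:P4(v=65,ok=T), EMIT:P3(v=0,ok=F)] out:P2(v=50); in:-
Emitted by tick 7: ['P1', 'P2']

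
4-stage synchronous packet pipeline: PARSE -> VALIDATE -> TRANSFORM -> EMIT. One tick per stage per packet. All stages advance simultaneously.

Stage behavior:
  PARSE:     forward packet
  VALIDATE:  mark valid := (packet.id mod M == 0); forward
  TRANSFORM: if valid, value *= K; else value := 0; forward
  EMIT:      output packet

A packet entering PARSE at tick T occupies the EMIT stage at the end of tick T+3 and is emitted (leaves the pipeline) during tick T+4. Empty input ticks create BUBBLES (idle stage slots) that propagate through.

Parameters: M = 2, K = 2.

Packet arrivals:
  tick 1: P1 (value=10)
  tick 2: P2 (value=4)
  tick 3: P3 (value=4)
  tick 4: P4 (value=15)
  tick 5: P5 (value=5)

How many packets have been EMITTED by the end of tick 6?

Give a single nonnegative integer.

Answer: 2

Derivation:
Tick 1: [PARSE:P1(v=10,ok=F), VALIDATE:-, TRANSFORM:-, EMIT:-] out:-; in:P1
Tick 2: [PARSE:P2(v=4,ok=F), VALIDATE:P1(v=10,ok=F), TRANSFORM:-, EMIT:-] out:-; in:P2
Tick 3: [PARSE:P3(v=4,ok=F), VALIDATE:P2(v=4,ok=T), TRANSFORM:P1(v=0,ok=F), EMIT:-] out:-; in:P3
Tick 4: [PARSE:P4(v=15,ok=F), VALIDATE:P3(v=4,ok=F), TRANSFORM:P2(v=8,ok=T), EMIT:P1(v=0,ok=F)] out:-; in:P4
Tick 5: [PARSE:P5(v=5,ok=F), VALIDATE:P4(v=15,ok=T), TRANSFORM:P3(v=0,ok=F), EMIT:P2(v=8,ok=T)] out:P1(v=0); in:P5
Tick 6: [PARSE:-, VALIDATE:P5(v=5,ok=F), TRANSFORM:P4(v=30,ok=T), EMIT:P3(v=0,ok=F)] out:P2(v=8); in:-
Emitted by tick 6: ['P1', 'P2']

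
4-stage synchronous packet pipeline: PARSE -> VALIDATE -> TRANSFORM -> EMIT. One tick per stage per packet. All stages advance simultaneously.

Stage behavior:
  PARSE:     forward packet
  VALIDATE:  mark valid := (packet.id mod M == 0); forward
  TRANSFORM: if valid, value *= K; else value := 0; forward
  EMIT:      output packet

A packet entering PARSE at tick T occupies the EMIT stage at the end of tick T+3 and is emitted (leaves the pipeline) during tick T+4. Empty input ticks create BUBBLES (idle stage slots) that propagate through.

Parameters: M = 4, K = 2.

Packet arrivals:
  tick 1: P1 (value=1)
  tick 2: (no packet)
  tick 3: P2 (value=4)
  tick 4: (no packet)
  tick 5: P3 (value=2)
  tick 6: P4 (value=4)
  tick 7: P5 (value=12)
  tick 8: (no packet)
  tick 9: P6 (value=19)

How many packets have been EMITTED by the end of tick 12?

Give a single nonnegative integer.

Answer: 5

Derivation:
Tick 1: [PARSE:P1(v=1,ok=F), VALIDATE:-, TRANSFORM:-, EMIT:-] out:-; in:P1
Tick 2: [PARSE:-, VALIDATE:P1(v=1,ok=F), TRANSFORM:-, EMIT:-] out:-; in:-
Tick 3: [PARSE:P2(v=4,ok=F), VALIDATE:-, TRANSFORM:P1(v=0,ok=F), EMIT:-] out:-; in:P2
Tick 4: [PARSE:-, VALIDATE:P2(v=4,ok=F), TRANSFORM:-, EMIT:P1(v=0,ok=F)] out:-; in:-
Tick 5: [PARSE:P3(v=2,ok=F), VALIDATE:-, TRANSFORM:P2(v=0,ok=F), EMIT:-] out:P1(v=0); in:P3
Tick 6: [PARSE:P4(v=4,ok=F), VALIDATE:P3(v=2,ok=F), TRANSFORM:-, EMIT:P2(v=0,ok=F)] out:-; in:P4
Tick 7: [PARSE:P5(v=12,ok=F), VALIDATE:P4(v=4,ok=T), TRANSFORM:P3(v=0,ok=F), EMIT:-] out:P2(v=0); in:P5
Tick 8: [PARSE:-, VALIDATE:P5(v=12,ok=F), TRANSFORM:P4(v=8,ok=T), EMIT:P3(v=0,ok=F)] out:-; in:-
Tick 9: [PARSE:P6(v=19,ok=F), VALIDATE:-, TRANSFORM:P5(v=0,ok=F), EMIT:P4(v=8,ok=T)] out:P3(v=0); in:P6
Tick 10: [PARSE:-, VALIDATE:P6(v=19,ok=F), TRANSFORM:-, EMIT:P5(v=0,ok=F)] out:P4(v=8); in:-
Tick 11: [PARSE:-, VALIDATE:-, TRANSFORM:P6(v=0,ok=F), EMIT:-] out:P5(v=0); in:-
Tick 12: [PARSE:-, VALIDATE:-, TRANSFORM:-, EMIT:P6(v=0,ok=F)] out:-; in:-
Emitted by tick 12: ['P1', 'P2', 'P3', 'P4', 'P5']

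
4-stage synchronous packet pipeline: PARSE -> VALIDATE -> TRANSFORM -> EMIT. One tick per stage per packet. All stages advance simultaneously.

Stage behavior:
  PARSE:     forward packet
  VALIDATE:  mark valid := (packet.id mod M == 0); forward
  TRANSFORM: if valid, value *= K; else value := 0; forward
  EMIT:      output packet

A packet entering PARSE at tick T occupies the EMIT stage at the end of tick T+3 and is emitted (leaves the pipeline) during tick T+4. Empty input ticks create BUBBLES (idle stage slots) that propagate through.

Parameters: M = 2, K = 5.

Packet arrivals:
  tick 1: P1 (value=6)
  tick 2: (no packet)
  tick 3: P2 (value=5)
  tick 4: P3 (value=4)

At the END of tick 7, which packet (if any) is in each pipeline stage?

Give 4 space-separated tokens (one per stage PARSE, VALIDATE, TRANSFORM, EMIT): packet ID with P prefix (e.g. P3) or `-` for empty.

Answer: - - - P3

Derivation:
Tick 1: [PARSE:P1(v=6,ok=F), VALIDATE:-, TRANSFORM:-, EMIT:-] out:-; in:P1
Tick 2: [PARSE:-, VALIDATE:P1(v=6,ok=F), TRANSFORM:-, EMIT:-] out:-; in:-
Tick 3: [PARSE:P2(v=5,ok=F), VALIDATE:-, TRANSFORM:P1(v=0,ok=F), EMIT:-] out:-; in:P2
Tick 4: [PARSE:P3(v=4,ok=F), VALIDATE:P2(v=5,ok=T), TRANSFORM:-, EMIT:P1(v=0,ok=F)] out:-; in:P3
Tick 5: [PARSE:-, VALIDATE:P3(v=4,ok=F), TRANSFORM:P2(v=25,ok=T), EMIT:-] out:P1(v=0); in:-
Tick 6: [PARSE:-, VALIDATE:-, TRANSFORM:P3(v=0,ok=F), EMIT:P2(v=25,ok=T)] out:-; in:-
Tick 7: [PARSE:-, VALIDATE:-, TRANSFORM:-, EMIT:P3(v=0,ok=F)] out:P2(v=25); in:-
At end of tick 7: ['-', '-', '-', 'P3']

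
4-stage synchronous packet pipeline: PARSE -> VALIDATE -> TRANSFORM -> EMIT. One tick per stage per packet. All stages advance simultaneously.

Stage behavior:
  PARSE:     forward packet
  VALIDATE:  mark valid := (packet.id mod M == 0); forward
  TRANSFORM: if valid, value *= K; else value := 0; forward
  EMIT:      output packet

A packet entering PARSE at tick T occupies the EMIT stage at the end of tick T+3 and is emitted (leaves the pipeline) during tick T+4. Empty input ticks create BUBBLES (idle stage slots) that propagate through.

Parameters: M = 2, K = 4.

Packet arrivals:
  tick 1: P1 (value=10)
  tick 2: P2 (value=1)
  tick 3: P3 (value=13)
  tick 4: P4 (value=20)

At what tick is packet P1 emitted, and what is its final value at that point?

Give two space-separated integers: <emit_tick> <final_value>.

Tick 1: [PARSE:P1(v=10,ok=F), VALIDATE:-, TRANSFORM:-, EMIT:-] out:-; in:P1
Tick 2: [PARSE:P2(v=1,ok=F), VALIDATE:P1(v=10,ok=F), TRANSFORM:-, EMIT:-] out:-; in:P2
Tick 3: [PARSE:P3(v=13,ok=F), VALIDATE:P2(v=1,ok=T), TRANSFORM:P1(v=0,ok=F), EMIT:-] out:-; in:P3
Tick 4: [PARSE:P4(v=20,ok=F), VALIDATE:P3(v=13,ok=F), TRANSFORM:P2(v=4,ok=T), EMIT:P1(v=0,ok=F)] out:-; in:P4
Tick 5: [PARSE:-, VALIDATE:P4(v=20,ok=T), TRANSFORM:P3(v=0,ok=F), EMIT:P2(v=4,ok=T)] out:P1(v=0); in:-
Tick 6: [PARSE:-, VALIDATE:-, TRANSFORM:P4(v=80,ok=T), EMIT:P3(v=0,ok=F)] out:P2(v=4); in:-
Tick 7: [PARSE:-, VALIDATE:-, TRANSFORM:-, EMIT:P4(v=80,ok=T)] out:P3(v=0); in:-
Tick 8: [PARSE:-, VALIDATE:-, TRANSFORM:-, EMIT:-] out:P4(v=80); in:-
P1: arrives tick 1, valid=False (id=1, id%2=1), emit tick 5, final value 0

Answer: 5 0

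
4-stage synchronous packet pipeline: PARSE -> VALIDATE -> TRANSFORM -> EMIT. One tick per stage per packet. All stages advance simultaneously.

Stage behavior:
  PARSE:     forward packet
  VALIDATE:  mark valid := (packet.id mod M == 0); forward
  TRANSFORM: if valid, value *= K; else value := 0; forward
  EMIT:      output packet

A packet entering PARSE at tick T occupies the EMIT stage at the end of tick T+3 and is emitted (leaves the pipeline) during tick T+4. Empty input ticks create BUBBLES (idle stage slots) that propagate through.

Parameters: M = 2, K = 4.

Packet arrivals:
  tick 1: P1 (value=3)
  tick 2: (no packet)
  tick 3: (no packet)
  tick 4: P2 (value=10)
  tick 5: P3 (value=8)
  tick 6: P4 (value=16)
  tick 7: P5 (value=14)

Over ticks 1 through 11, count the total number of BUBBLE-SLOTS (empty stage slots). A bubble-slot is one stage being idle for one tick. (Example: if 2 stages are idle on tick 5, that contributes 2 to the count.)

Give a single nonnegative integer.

Answer: 24

Derivation:
Tick 1: [PARSE:P1(v=3,ok=F), VALIDATE:-, TRANSFORM:-, EMIT:-] out:-; bubbles=3
Tick 2: [PARSE:-, VALIDATE:P1(v=3,ok=F), TRANSFORM:-, EMIT:-] out:-; bubbles=3
Tick 3: [PARSE:-, VALIDATE:-, TRANSFORM:P1(v=0,ok=F), EMIT:-] out:-; bubbles=3
Tick 4: [PARSE:P2(v=10,ok=F), VALIDATE:-, TRANSFORM:-, EMIT:P1(v=0,ok=F)] out:-; bubbles=2
Tick 5: [PARSE:P3(v=8,ok=F), VALIDATE:P2(v=10,ok=T), TRANSFORM:-, EMIT:-] out:P1(v=0); bubbles=2
Tick 6: [PARSE:P4(v=16,ok=F), VALIDATE:P3(v=8,ok=F), TRANSFORM:P2(v=40,ok=T), EMIT:-] out:-; bubbles=1
Tick 7: [PARSE:P5(v=14,ok=F), VALIDATE:P4(v=16,ok=T), TRANSFORM:P3(v=0,ok=F), EMIT:P2(v=40,ok=T)] out:-; bubbles=0
Tick 8: [PARSE:-, VALIDATE:P5(v=14,ok=F), TRANSFORM:P4(v=64,ok=T), EMIT:P3(v=0,ok=F)] out:P2(v=40); bubbles=1
Tick 9: [PARSE:-, VALIDATE:-, TRANSFORM:P5(v=0,ok=F), EMIT:P4(v=64,ok=T)] out:P3(v=0); bubbles=2
Tick 10: [PARSE:-, VALIDATE:-, TRANSFORM:-, EMIT:P5(v=0,ok=F)] out:P4(v=64); bubbles=3
Tick 11: [PARSE:-, VALIDATE:-, TRANSFORM:-, EMIT:-] out:P5(v=0); bubbles=4
Total bubble-slots: 24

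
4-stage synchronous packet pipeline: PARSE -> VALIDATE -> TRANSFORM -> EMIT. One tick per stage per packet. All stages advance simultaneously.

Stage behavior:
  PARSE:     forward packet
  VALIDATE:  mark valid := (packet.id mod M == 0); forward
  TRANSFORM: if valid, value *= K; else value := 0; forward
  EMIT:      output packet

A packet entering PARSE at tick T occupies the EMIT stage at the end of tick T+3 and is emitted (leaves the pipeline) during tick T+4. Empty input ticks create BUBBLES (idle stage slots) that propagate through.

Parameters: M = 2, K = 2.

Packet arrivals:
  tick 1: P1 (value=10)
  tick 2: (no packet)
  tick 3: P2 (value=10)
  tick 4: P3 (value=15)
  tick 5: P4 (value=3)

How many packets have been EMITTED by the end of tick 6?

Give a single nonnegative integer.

Answer: 1

Derivation:
Tick 1: [PARSE:P1(v=10,ok=F), VALIDATE:-, TRANSFORM:-, EMIT:-] out:-; in:P1
Tick 2: [PARSE:-, VALIDATE:P1(v=10,ok=F), TRANSFORM:-, EMIT:-] out:-; in:-
Tick 3: [PARSE:P2(v=10,ok=F), VALIDATE:-, TRANSFORM:P1(v=0,ok=F), EMIT:-] out:-; in:P2
Tick 4: [PARSE:P3(v=15,ok=F), VALIDATE:P2(v=10,ok=T), TRANSFORM:-, EMIT:P1(v=0,ok=F)] out:-; in:P3
Tick 5: [PARSE:P4(v=3,ok=F), VALIDATE:P3(v=15,ok=F), TRANSFORM:P2(v=20,ok=T), EMIT:-] out:P1(v=0); in:P4
Tick 6: [PARSE:-, VALIDATE:P4(v=3,ok=T), TRANSFORM:P3(v=0,ok=F), EMIT:P2(v=20,ok=T)] out:-; in:-
Emitted by tick 6: ['P1']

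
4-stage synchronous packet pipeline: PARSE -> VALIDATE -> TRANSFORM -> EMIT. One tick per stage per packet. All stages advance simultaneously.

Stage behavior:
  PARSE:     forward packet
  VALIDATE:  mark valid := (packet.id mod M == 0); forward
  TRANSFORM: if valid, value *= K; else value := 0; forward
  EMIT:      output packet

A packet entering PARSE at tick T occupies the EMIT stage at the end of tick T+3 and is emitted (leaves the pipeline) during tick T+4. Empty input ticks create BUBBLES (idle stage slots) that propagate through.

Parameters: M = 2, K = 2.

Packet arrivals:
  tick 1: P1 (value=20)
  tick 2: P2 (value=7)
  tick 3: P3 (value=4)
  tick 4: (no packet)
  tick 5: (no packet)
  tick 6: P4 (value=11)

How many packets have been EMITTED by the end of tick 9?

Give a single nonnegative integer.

Answer: 3

Derivation:
Tick 1: [PARSE:P1(v=20,ok=F), VALIDATE:-, TRANSFORM:-, EMIT:-] out:-; in:P1
Tick 2: [PARSE:P2(v=7,ok=F), VALIDATE:P1(v=20,ok=F), TRANSFORM:-, EMIT:-] out:-; in:P2
Tick 3: [PARSE:P3(v=4,ok=F), VALIDATE:P2(v=7,ok=T), TRANSFORM:P1(v=0,ok=F), EMIT:-] out:-; in:P3
Tick 4: [PARSE:-, VALIDATE:P3(v=4,ok=F), TRANSFORM:P2(v=14,ok=T), EMIT:P1(v=0,ok=F)] out:-; in:-
Tick 5: [PARSE:-, VALIDATE:-, TRANSFORM:P3(v=0,ok=F), EMIT:P2(v=14,ok=T)] out:P1(v=0); in:-
Tick 6: [PARSE:P4(v=11,ok=F), VALIDATE:-, TRANSFORM:-, EMIT:P3(v=0,ok=F)] out:P2(v=14); in:P4
Tick 7: [PARSE:-, VALIDATE:P4(v=11,ok=T), TRANSFORM:-, EMIT:-] out:P3(v=0); in:-
Tick 8: [PARSE:-, VALIDATE:-, TRANSFORM:P4(v=22,ok=T), EMIT:-] out:-; in:-
Tick 9: [PARSE:-, VALIDATE:-, TRANSFORM:-, EMIT:P4(v=22,ok=T)] out:-; in:-
Emitted by tick 9: ['P1', 'P2', 'P3']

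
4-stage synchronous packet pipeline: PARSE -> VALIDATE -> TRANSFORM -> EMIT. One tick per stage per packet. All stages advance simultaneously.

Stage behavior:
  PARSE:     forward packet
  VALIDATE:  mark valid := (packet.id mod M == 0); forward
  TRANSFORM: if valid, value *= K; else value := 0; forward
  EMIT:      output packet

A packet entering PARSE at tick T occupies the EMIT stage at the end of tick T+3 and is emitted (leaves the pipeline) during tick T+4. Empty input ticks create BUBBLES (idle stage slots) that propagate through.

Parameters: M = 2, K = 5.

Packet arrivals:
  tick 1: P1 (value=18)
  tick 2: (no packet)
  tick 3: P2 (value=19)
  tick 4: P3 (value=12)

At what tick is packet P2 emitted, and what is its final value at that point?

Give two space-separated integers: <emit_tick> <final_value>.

Answer: 7 95

Derivation:
Tick 1: [PARSE:P1(v=18,ok=F), VALIDATE:-, TRANSFORM:-, EMIT:-] out:-; in:P1
Tick 2: [PARSE:-, VALIDATE:P1(v=18,ok=F), TRANSFORM:-, EMIT:-] out:-; in:-
Tick 3: [PARSE:P2(v=19,ok=F), VALIDATE:-, TRANSFORM:P1(v=0,ok=F), EMIT:-] out:-; in:P2
Tick 4: [PARSE:P3(v=12,ok=F), VALIDATE:P2(v=19,ok=T), TRANSFORM:-, EMIT:P1(v=0,ok=F)] out:-; in:P3
Tick 5: [PARSE:-, VALIDATE:P3(v=12,ok=F), TRANSFORM:P2(v=95,ok=T), EMIT:-] out:P1(v=0); in:-
Tick 6: [PARSE:-, VALIDATE:-, TRANSFORM:P3(v=0,ok=F), EMIT:P2(v=95,ok=T)] out:-; in:-
Tick 7: [PARSE:-, VALIDATE:-, TRANSFORM:-, EMIT:P3(v=0,ok=F)] out:P2(v=95); in:-
Tick 8: [PARSE:-, VALIDATE:-, TRANSFORM:-, EMIT:-] out:P3(v=0); in:-
P2: arrives tick 3, valid=True (id=2, id%2=0), emit tick 7, final value 95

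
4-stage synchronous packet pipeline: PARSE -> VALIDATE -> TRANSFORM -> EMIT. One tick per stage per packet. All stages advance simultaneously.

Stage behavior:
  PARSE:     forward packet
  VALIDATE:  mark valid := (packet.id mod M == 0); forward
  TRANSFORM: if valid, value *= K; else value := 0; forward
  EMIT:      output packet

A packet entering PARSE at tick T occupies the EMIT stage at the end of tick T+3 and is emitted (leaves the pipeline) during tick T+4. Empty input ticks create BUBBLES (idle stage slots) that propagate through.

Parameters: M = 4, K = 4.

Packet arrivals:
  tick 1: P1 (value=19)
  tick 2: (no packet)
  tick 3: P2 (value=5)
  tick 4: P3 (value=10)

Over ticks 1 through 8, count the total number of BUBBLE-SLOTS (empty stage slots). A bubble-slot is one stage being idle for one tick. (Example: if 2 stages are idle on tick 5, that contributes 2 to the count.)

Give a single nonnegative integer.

Tick 1: [PARSE:P1(v=19,ok=F), VALIDATE:-, TRANSFORM:-, EMIT:-] out:-; bubbles=3
Tick 2: [PARSE:-, VALIDATE:P1(v=19,ok=F), TRANSFORM:-, EMIT:-] out:-; bubbles=3
Tick 3: [PARSE:P2(v=5,ok=F), VALIDATE:-, TRANSFORM:P1(v=0,ok=F), EMIT:-] out:-; bubbles=2
Tick 4: [PARSE:P3(v=10,ok=F), VALIDATE:P2(v=5,ok=F), TRANSFORM:-, EMIT:P1(v=0,ok=F)] out:-; bubbles=1
Tick 5: [PARSE:-, VALIDATE:P3(v=10,ok=F), TRANSFORM:P2(v=0,ok=F), EMIT:-] out:P1(v=0); bubbles=2
Tick 6: [PARSE:-, VALIDATE:-, TRANSFORM:P3(v=0,ok=F), EMIT:P2(v=0,ok=F)] out:-; bubbles=2
Tick 7: [PARSE:-, VALIDATE:-, TRANSFORM:-, EMIT:P3(v=0,ok=F)] out:P2(v=0); bubbles=3
Tick 8: [PARSE:-, VALIDATE:-, TRANSFORM:-, EMIT:-] out:P3(v=0); bubbles=4
Total bubble-slots: 20

Answer: 20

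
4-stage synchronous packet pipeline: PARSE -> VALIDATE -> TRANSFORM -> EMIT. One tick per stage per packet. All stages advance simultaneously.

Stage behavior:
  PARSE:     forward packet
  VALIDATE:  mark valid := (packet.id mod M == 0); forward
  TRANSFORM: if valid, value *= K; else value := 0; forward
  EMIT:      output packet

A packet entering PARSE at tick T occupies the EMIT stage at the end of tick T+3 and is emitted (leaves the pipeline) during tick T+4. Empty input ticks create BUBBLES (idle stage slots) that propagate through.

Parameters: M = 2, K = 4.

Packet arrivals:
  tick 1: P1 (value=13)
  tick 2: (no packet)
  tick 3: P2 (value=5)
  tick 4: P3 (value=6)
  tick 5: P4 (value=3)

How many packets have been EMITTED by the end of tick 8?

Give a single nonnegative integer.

Answer: 3

Derivation:
Tick 1: [PARSE:P1(v=13,ok=F), VALIDATE:-, TRANSFORM:-, EMIT:-] out:-; in:P1
Tick 2: [PARSE:-, VALIDATE:P1(v=13,ok=F), TRANSFORM:-, EMIT:-] out:-; in:-
Tick 3: [PARSE:P2(v=5,ok=F), VALIDATE:-, TRANSFORM:P1(v=0,ok=F), EMIT:-] out:-; in:P2
Tick 4: [PARSE:P3(v=6,ok=F), VALIDATE:P2(v=5,ok=T), TRANSFORM:-, EMIT:P1(v=0,ok=F)] out:-; in:P3
Tick 5: [PARSE:P4(v=3,ok=F), VALIDATE:P3(v=6,ok=F), TRANSFORM:P2(v=20,ok=T), EMIT:-] out:P1(v=0); in:P4
Tick 6: [PARSE:-, VALIDATE:P4(v=3,ok=T), TRANSFORM:P3(v=0,ok=F), EMIT:P2(v=20,ok=T)] out:-; in:-
Tick 7: [PARSE:-, VALIDATE:-, TRANSFORM:P4(v=12,ok=T), EMIT:P3(v=0,ok=F)] out:P2(v=20); in:-
Tick 8: [PARSE:-, VALIDATE:-, TRANSFORM:-, EMIT:P4(v=12,ok=T)] out:P3(v=0); in:-
Emitted by tick 8: ['P1', 'P2', 'P3']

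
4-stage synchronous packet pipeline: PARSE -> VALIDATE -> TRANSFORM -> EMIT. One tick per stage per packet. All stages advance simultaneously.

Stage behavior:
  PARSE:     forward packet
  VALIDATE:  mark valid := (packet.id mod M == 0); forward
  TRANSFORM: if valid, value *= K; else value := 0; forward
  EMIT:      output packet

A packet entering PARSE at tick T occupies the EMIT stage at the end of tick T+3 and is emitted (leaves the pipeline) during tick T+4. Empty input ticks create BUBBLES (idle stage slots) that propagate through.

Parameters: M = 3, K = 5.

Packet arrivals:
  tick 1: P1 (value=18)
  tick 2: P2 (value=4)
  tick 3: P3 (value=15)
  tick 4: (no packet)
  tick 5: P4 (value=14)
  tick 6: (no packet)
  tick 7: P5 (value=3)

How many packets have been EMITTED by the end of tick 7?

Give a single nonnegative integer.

Tick 1: [PARSE:P1(v=18,ok=F), VALIDATE:-, TRANSFORM:-, EMIT:-] out:-; in:P1
Tick 2: [PARSE:P2(v=4,ok=F), VALIDATE:P1(v=18,ok=F), TRANSFORM:-, EMIT:-] out:-; in:P2
Tick 3: [PARSE:P3(v=15,ok=F), VALIDATE:P2(v=4,ok=F), TRANSFORM:P1(v=0,ok=F), EMIT:-] out:-; in:P3
Tick 4: [PARSE:-, VALIDATE:P3(v=15,ok=T), TRANSFORM:P2(v=0,ok=F), EMIT:P1(v=0,ok=F)] out:-; in:-
Tick 5: [PARSE:P4(v=14,ok=F), VALIDATE:-, TRANSFORM:P3(v=75,ok=T), EMIT:P2(v=0,ok=F)] out:P1(v=0); in:P4
Tick 6: [PARSE:-, VALIDATE:P4(v=14,ok=F), TRANSFORM:-, EMIT:P3(v=75,ok=T)] out:P2(v=0); in:-
Tick 7: [PARSE:P5(v=3,ok=F), VALIDATE:-, TRANSFORM:P4(v=0,ok=F), EMIT:-] out:P3(v=75); in:P5
Emitted by tick 7: ['P1', 'P2', 'P3']

Answer: 3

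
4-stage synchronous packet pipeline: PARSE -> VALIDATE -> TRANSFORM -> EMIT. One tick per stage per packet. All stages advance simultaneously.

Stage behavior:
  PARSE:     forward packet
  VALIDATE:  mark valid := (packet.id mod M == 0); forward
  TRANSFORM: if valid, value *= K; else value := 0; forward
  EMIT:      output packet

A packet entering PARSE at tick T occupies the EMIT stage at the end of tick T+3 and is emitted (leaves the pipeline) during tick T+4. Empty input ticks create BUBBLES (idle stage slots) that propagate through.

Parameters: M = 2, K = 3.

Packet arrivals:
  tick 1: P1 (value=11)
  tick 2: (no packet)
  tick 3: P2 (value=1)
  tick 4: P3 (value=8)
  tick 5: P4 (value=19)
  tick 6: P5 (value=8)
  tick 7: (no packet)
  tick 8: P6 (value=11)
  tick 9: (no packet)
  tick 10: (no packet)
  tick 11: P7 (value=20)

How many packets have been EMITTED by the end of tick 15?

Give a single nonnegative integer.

Tick 1: [PARSE:P1(v=11,ok=F), VALIDATE:-, TRANSFORM:-, EMIT:-] out:-; in:P1
Tick 2: [PARSE:-, VALIDATE:P1(v=11,ok=F), TRANSFORM:-, EMIT:-] out:-; in:-
Tick 3: [PARSE:P2(v=1,ok=F), VALIDATE:-, TRANSFORM:P1(v=0,ok=F), EMIT:-] out:-; in:P2
Tick 4: [PARSE:P3(v=8,ok=F), VALIDATE:P2(v=1,ok=T), TRANSFORM:-, EMIT:P1(v=0,ok=F)] out:-; in:P3
Tick 5: [PARSE:P4(v=19,ok=F), VALIDATE:P3(v=8,ok=F), TRANSFORM:P2(v=3,ok=T), EMIT:-] out:P1(v=0); in:P4
Tick 6: [PARSE:P5(v=8,ok=F), VALIDATE:P4(v=19,ok=T), TRANSFORM:P3(v=0,ok=F), EMIT:P2(v=3,ok=T)] out:-; in:P5
Tick 7: [PARSE:-, VALIDATE:P5(v=8,ok=F), TRANSFORM:P4(v=57,ok=T), EMIT:P3(v=0,ok=F)] out:P2(v=3); in:-
Tick 8: [PARSE:P6(v=11,ok=F), VALIDATE:-, TRANSFORM:P5(v=0,ok=F), EMIT:P4(v=57,ok=T)] out:P3(v=0); in:P6
Tick 9: [PARSE:-, VALIDATE:P6(v=11,ok=T), TRANSFORM:-, EMIT:P5(v=0,ok=F)] out:P4(v=57); in:-
Tick 10: [PARSE:-, VALIDATE:-, TRANSFORM:P6(v=33,ok=T), EMIT:-] out:P5(v=0); in:-
Tick 11: [PARSE:P7(v=20,ok=F), VALIDATE:-, TRANSFORM:-, EMIT:P6(v=33,ok=T)] out:-; in:P7
Tick 12: [PARSE:-, VALIDATE:P7(v=20,ok=F), TRANSFORM:-, EMIT:-] out:P6(v=33); in:-
Tick 13: [PARSE:-, VALIDATE:-, TRANSFORM:P7(v=0,ok=F), EMIT:-] out:-; in:-
Tick 14: [PARSE:-, VALIDATE:-, TRANSFORM:-, EMIT:P7(v=0,ok=F)] out:-; in:-
Tick 15: [PARSE:-, VALIDATE:-, TRANSFORM:-, EMIT:-] out:P7(v=0); in:-
Emitted by tick 15: ['P1', 'P2', 'P3', 'P4', 'P5', 'P6', 'P7']

Answer: 7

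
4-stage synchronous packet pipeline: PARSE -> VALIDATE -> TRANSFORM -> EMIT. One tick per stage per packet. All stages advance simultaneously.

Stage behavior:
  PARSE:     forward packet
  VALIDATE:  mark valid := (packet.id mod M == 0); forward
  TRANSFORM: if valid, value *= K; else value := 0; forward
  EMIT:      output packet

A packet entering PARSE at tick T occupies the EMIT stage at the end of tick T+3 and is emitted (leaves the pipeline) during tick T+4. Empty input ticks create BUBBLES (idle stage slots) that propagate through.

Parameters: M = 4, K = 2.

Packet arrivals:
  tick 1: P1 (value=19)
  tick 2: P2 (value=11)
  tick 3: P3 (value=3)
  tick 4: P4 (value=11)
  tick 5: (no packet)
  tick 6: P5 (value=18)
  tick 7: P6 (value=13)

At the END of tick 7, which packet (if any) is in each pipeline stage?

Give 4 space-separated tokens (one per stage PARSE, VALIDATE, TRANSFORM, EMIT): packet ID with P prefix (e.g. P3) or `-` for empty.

Tick 1: [PARSE:P1(v=19,ok=F), VALIDATE:-, TRANSFORM:-, EMIT:-] out:-; in:P1
Tick 2: [PARSE:P2(v=11,ok=F), VALIDATE:P1(v=19,ok=F), TRANSFORM:-, EMIT:-] out:-; in:P2
Tick 3: [PARSE:P3(v=3,ok=F), VALIDATE:P2(v=11,ok=F), TRANSFORM:P1(v=0,ok=F), EMIT:-] out:-; in:P3
Tick 4: [PARSE:P4(v=11,ok=F), VALIDATE:P3(v=3,ok=F), TRANSFORM:P2(v=0,ok=F), EMIT:P1(v=0,ok=F)] out:-; in:P4
Tick 5: [PARSE:-, VALIDATE:P4(v=11,ok=T), TRANSFORM:P3(v=0,ok=F), EMIT:P2(v=0,ok=F)] out:P1(v=0); in:-
Tick 6: [PARSE:P5(v=18,ok=F), VALIDATE:-, TRANSFORM:P4(v=22,ok=T), EMIT:P3(v=0,ok=F)] out:P2(v=0); in:P5
Tick 7: [PARSE:P6(v=13,ok=F), VALIDATE:P5(v=18,ok=F), TRANSFORM:-, EMIT:P4(v=22,ok=T)] out:P3(v=0); in:P6
At end of tick 7: ['P6', 'P5', '-', 'P4']

Answer: P6 P5 - P4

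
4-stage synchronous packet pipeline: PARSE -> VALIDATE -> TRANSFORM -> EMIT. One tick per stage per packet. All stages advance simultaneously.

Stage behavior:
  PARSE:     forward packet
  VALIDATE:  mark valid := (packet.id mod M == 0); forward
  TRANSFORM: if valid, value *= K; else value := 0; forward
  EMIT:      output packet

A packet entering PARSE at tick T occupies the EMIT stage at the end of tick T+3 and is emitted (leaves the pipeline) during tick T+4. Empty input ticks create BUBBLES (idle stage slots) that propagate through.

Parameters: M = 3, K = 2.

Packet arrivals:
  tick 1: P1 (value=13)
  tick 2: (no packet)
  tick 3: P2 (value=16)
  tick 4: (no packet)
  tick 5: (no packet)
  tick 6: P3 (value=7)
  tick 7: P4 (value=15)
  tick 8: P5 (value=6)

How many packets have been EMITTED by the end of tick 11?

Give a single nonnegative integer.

Answer: 4

Derivation:
Tick 1: [PARSE:P1(v=13,ok=F), VALIDATE:-, TRANSFORM:-, EMIT:-] out:-; in:P1
Tick 2: [PARSE:-, VALIDATE:P1(v=13,ok=F), TRANSFORM:-, EMIT:-] out:-; in:-
Tick 3: [PARSE:P2(v=16,ok=F), VALIDATE:-, TRANSFORM:P1(v=0,ok=F), EMIT:-] out:-; in:P2
Tick 4: [PARSE:-, VALIDATE:P2(v=16,ok=F), TRANSFORM:-, EMIT:P1(v=0,ok=F)] out:-; in:-
Tick 5: [PARSE:-, VALIDATE:-, TRANSFORM:P2(v=0,ok=F), EMIT:-] out:P1(v=0); in:-
Tick 6: [PARSE:P3(v=7,ok=F), VALIDATE:-, TRANSFORM:-, EMIT:P2(v=0,ok=F)] out:-; in:P3
Tick 7: [PARSE:P4(v=15,ok=F), VALIDATE:P3(v=7,ok=T), TRANSFORM:-, EMIT:-] out:P2(v=0); in:P4
Tick 8: [PARSE:P5(v=6,ok=F), VALIDATE:P4(v=15,ok=F), TRANSFORM:P3(v=14,ok=T), EMIT:-] out:-; in:P5
Tick 9: [PARSE:-, VALIDATE:P5(v=6,ok=F), TRANSFORM:P4(v=0,ok=F), EMIT:P3(v=14,ok=T)] out:-; in:-
Tick 10: [PARSE:-, VALIDATE:-, TRANSFORM:P5(v=0,ok=F), EMIT:P4(v=0,ok=F)] out:P3(v=14); in:-
Tick 11: [PARSE:-, VALIDATE:-, TRANSFORM:-, EMIT:P5(v=0,ok=F)] out:P4(v=0); in:-
Emitted by tick 11: ['P1', 'P2', 'P3', 'P4']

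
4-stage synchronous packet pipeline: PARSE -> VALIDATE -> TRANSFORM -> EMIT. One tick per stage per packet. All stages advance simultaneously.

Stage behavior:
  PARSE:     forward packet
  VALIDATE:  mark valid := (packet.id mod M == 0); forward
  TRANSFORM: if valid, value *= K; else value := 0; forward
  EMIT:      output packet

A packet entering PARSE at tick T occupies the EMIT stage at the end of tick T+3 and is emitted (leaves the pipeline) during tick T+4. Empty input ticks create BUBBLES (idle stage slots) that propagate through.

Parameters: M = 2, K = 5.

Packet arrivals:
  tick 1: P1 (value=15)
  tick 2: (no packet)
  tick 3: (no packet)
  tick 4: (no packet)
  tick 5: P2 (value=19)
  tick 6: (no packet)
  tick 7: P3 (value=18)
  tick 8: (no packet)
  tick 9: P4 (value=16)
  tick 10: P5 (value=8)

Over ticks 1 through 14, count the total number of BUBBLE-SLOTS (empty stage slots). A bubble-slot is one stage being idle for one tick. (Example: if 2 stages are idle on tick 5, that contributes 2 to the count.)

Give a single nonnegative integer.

Tick 1: [PARSE:P1(v=15,ok=F), VALIDATE:-, TRANSFORM:-, EMIT:-] out:-; bubbles=3
Tick 2: [PARSE:-, VALIDATE:P1(v=15,ok=F), TRANSFORM:-, EMIT:-] out:-; bubbles=3
Tick 3: [PARSE:-, VALIDATE:-, TRANSFORM:P1(v=0,ok=F), EMIT:-] out:-; bubbles=3
Tick 4: [PARSE:-, VALIDATE:-, TRANSFORM:-, EMIT:P1(v=0,ok=F)] out:-; bubbles=3
Tick 5: [PARSE:P2(v=19,ok=F), VALIDATE:-, TRANSFORM:-, EMIT:-] out:P1(v=0); bubbles=3
Tick 6: [PARSE:-, VALIDATE:P2(v=19,ok=T), TRANSFORM:-, EMIT:-] out:-; bubbles=3
Tick 7: [PARSE:P3(v=18,ok=F), VALIDATE:-, TRANSFORM:P2(v=95,ok=T), EMIT:-] out:-; bubbles=2
Tick 8: [PARSE:-, VALIDATE:P3(v=18,ok=F), TRANSFORM:-, EMIT:P2(v=95,ok=T)] out:-; bubbles=2
Tick 9: [PARSE:P4(v=16,ok=F), VALIDATE:-, TRANSFORM:P3(v=0,ok=F), EMIT:-] out:P2(v=95); bubbles=2
Tick 10: [PARSE:P5(v=8,ok=F), VALIDATE:P4(v=16,ok=T), TRANSFORM:-, EMIT:P3(v=0,ok=F)] out:-; bubbles=1
Tick 11: [PARSE:-, VALIDATE:P5(v=8,ok=F), TRANSFORM:P4(v=80,ok=T), EMIT:-] out:P3(v=0); bubbles=2
Tick 12: [PARSE:-, VALIDATE:-, TRANSFORM:P5(v=0,ok=F), EMIT:P4(v=80,ok=T)] out:-; bubbles=2
Tick 13: [PARSE:-, VALIDATE:-, TRANSFORM:-, EMIT:P5(v=0,ok=F)] out:P4(v=80); bubbles=3
Tick 14: [PARSE:-, VALIDATE:-, TRANSFORM:-, EMIT:-] out:P5(v=0); bubbles=4
Total bubble-slots: 36

Answer: 36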